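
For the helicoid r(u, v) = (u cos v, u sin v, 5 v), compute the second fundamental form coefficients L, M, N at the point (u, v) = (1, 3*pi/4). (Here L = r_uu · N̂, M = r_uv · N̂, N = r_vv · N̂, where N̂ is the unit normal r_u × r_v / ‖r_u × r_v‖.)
L = 0;  M = -5*sqrt(26)/26;  N = 0

Compute the unit normal N̂(u, v) = (5*sin(v)/sqrt(u^2 + 25), -5*cos(v)/sqrt(u^2 + 25), u/sqrt(u^2 + 25)), and the second partials r_uu, r_uv, r_vv. Take dot products:
  L(u, v) = r_uu · N̂ = 0,
  M(u, v) = r_uv · N̂ = -5/sqrt(u^2 + 25),
  N(u, v) = r_vv · N̂ = 0.
Evaluating at (u, v) = (1, 3*pi/4):
  L = 0, M = -5*sqrt(26)/26, N = 0.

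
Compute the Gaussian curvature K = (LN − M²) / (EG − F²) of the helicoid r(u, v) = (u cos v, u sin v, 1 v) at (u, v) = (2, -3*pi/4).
K = -1/25

Coefficients of the first fundamental form: E = 1, F = 0, G = u^2 + 1.
Coefficients of the second fundamental form: L = 0, M = -1/sqrt(u^2 + 1), N = 0.
Assemble K = (LN − M²)/(EG − F²) = -1/(u^2 + 1)^2. At (u, v) = (2, -3*pi/4): K = -1/25.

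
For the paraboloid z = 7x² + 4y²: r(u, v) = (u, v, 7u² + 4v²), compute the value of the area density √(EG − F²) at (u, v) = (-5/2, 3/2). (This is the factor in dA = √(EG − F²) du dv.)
√(EG − F²)|_{(-5/2, 3/2)} = sqrt(1370)

E = 196*u^2 + 1, F = 112*u*v, G = 64*v^2 + 1, so EG − F² = 196*u^2 + 64*v^2 + 1. Taking the positive square root: √(EG − F²) = sqrt(196*u^2 + 64*v^2 + 1). At (u, v) = (-5/2, 3/2): sqrt(1370).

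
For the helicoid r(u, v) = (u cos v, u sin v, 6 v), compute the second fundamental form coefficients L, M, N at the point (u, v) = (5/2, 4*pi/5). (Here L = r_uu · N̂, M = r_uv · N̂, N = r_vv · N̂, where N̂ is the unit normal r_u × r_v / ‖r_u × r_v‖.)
L = 0;  M = -12/13;  N = 0

Compute the unit normal N̂(u, v) = (6*sin(v)/sqrt(u^2 + 36), -6*cos(v)/sqrt(u^2 + 36), u/sqrt(u^2 + 36)), and the second partials r_uu, r_uv, r_vv. Take dot products:
  L(u, v) = r_uu · N̂ = 0,
  M(u, v) = r_uv · N̂ = -6/sqrt(u^2 + 36),
  N(u, v) = r_vv · N̂ = 0.
Evaluating at (u, v) = (5/2, 4*pi/5):
  L = 0, M = -12/13, N = 0.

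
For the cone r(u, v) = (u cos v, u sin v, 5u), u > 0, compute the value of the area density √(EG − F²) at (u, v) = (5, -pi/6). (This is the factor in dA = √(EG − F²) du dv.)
√(EG − F²)|_{(5, -pi/6)} = 5*sqrt(26)

E = 26, F = 0, G = u^2, so EG − F² = 26*u^2. Taking the positive square root: √(EG − F²) = sqrt(26)*Abs(u). At (u, v) = (5, -pi/6): 5*sqrt(26).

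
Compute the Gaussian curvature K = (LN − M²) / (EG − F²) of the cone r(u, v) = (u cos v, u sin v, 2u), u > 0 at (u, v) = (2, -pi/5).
K = 0

Coefficients of the first fundamental form: E = 5, F = 0, G = u^2.
Coefficients of the second fundamental form: L = 0, M = 0, N = 2*sqrt(5)*u^2/(5*Abs(u)).
Assemble K = (LN − M²)/(EG − F²) = 0. At (u, v) = (2, -pi/5): K = 0.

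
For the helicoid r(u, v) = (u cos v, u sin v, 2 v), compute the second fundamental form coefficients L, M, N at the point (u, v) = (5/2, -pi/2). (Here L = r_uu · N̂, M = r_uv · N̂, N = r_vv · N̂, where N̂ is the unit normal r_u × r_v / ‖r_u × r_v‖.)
L = 0;  M = -4*sqrt(41)/41;  N = 0

Compute the unit normal N̂(u, v) = (2*sin(v)/sqrt(u^2 + 4), -2*cos(v)/sqrt(u^2 + 4), u/sqrt(u^2 + 4)), and the second partials r_uu, r_uv, r_vv. Take dot products:
  L(u, v) = r_uu · N̂ = 0,
  M(u, v) = r_uv · N̂ = -2/sqrt(u^2 + 4),
  N(u, v) = r_vv · N̂ = 0.
Evaluating at (u, v) = (5/2, -pi/2):
  L = 0, M = -4*sqrt(41)/41, N = 0.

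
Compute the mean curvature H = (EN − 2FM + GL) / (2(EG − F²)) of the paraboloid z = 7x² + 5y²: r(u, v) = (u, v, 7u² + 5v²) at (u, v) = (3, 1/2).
H = 9007*sqrt(1790)/3204100

With E = 196*u^2 + 1, F = 140*u*v, G = 100*v^2 + 1, L = 14/sqrt(196*u^2 + 100*v^2 + 1), M = 0, N = 10/sqrt(196*u^2 + 100*v^2 + 1), assemble
  H = (EN − 2FM + GL) / (2(EG − F²)) = 4*(245*u^2 + 175*v^2 + 3)/(196*u^2 + 100*v^2 + 1)^(3/2).
At (u, v) = (3, 1/2): H = 9007*sqrt(1790)/3204100.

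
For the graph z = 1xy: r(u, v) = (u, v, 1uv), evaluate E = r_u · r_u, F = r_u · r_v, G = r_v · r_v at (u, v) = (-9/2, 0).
E = 1;  F = 0;  G = 85/4

Partials: r_u = (1, 0, v), r_v = (0, 1, u). As functions of (u, v):
  E = r_u · r_u = v^2 + 1,
  F = r_u · r_v = u*v,
  G = r_v · r_v = u^2 + 1.
Evaluating at (u, v) = (-9/2, 0): E = 1, F = 0, G = 85/4.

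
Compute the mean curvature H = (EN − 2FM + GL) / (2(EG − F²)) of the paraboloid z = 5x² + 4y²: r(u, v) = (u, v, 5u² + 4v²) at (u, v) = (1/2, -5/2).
H = 703*sqrt(426)/60492

With E = 100*u^2 + 1, F = 80*u*v, G = 64*v^2 + 1, L = 10/sqrt(100*u^2 + 64*v^2 + 1), M = 0, N = 8/sqrt(100*u^2 + 64*v^2 + 1), assemble
  H = (EN − 2FM + GL) / (2(EG − F²)) = (400*u^2 + 320*v^2 + 9)/(100*u^2 + 64*v^2 + 1)^(3/2).
At (u, v) = (1/2, -5/2): H = 703*sqrt(426)/60492.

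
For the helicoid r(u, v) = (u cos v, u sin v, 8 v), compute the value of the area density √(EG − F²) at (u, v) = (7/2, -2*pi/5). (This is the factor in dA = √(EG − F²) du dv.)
√(EG − F²)|_{(7/2, -2*pi/5)} = sqrt(305)/2

E = 1, F = 0, G = u^2 + 64, so EG − F² = u^2 + 64. Taking the positive square root: √(EG − F²) = sqrt(u^2 + 64). At (u, v) = (7/2, -2*pi/5): sqrt(305)/2.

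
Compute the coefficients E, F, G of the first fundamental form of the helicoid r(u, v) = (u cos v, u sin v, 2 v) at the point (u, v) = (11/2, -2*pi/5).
E = 1;  F = 0;  G = 137/4

Partials: r_u = (cos(v), sin(v), 0), r_v = (-u*sin(v), u*cos(v), 2). As functions of (u, v):
  E = r_u · r_u = 1,
  F = r_u · r_v = 0,
  G = r_v · r_v = u^2 + 4.
Evaluating at (u, v) = (11/2, -2*pi/5): E = 1, F = 0, G = 137/4.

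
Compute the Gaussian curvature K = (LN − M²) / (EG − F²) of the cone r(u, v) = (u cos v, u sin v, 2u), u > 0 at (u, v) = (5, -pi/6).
K = 0

Coefficients of the first fundamental form: E = 5, F = 0, G = u^2.
Coefficients of the second fundamental form: L = 0, M = 0, N = 2*sqrt(5)*u^2/(5*Abs(u)).
Assemble K = (LN − M²)/(EG − F²) = 0. At (u, v) = (5, -pi/6): K = 0.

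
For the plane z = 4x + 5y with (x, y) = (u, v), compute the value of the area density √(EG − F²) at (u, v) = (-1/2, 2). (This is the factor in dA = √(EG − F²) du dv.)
√(EG − F²)|_{(-1/2, 2)} = sqrt(42)

E = 17, F = 20, G = 26, so EG − F² = 42. Taking the positive square root: √(EG − F²) = sqrt(42). At (u, v) = (-1/2, 2): sqrt(42).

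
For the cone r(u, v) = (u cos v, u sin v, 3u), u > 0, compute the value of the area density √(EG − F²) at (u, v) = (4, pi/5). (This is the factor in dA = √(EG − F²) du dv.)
√(EG − F²)|_{(4, pi/5)} = 4*sqrt(10)

E = 10, F = 0, G = u^2, so EG − F² = 10*u^2. Taking the positive square root: √(EG − F²) = sqrt(10)*Abs(u). At (u, v) = (4, pi/5): 4*sqrt(10).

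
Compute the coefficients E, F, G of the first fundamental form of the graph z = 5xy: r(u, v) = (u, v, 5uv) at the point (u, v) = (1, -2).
E = 101;  F = -50;  G = 26

Partials: r_u = (1, 0, 5*v), r_v = (0, 1, 5*u). As functions of (u, v):
  E = r_u · r_u = 25*v^2 + 1,
  F = r_u · r_v = 25*u*v,
  G = r_v · r_v = 25*u^2 + 1.
Evaluating at (u, v) = (1, -2): E = 101, F = -50, G = 26.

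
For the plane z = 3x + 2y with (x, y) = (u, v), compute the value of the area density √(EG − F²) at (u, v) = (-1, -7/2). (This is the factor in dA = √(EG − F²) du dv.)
√(EG − F²)|_{(-1, -7/2)} = sqrt(14)

E = 10, F = 6, G = 5, so EG − F² = 14. Taking the positive square root: √(EG − F²) = sqrt(14). At (u, v) = (-1, -7/2): sqrt(14).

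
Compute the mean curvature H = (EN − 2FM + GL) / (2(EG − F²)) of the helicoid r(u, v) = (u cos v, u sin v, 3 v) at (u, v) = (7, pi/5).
H = 0

With E = 1, F = 0, G = u^2 + 9, L = 0, M = -3/sqrt(u^2 + 9), N = 0, assemble
  H = (EN − 2FM + GL) / (2(EG − F²)) = 0.
At (u, v) = (7, pi/5): H = 0.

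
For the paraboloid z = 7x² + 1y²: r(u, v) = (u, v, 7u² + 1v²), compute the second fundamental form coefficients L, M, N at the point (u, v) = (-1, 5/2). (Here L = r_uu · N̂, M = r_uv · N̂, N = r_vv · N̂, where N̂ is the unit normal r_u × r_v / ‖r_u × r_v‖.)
L = 7*sqrt(222)/111;  M = 0;  N = sqrt(222)/111

Compute the unit normal N̂(u, v) = (-14*u/sqrt(196*u^2 + 4*v^2 + 1), -2*v/sqrt(196*u^2 + 4*v^2 + 1), 1/sqrt(196*u^2 + 4*v^2 + 1)), and the second partials r_uu, r_uv, r_vv. Take dot products:
  L(u, v) = r_uu · N̂ = 14/sqrt(196*u^2 + 4*v^2 + 1),
  M(u, v) = r_uv · N̂ = 0,
  N(u, v) = r_vv · N̂ = 2/sqrt(196*u^2 + 4*v^2 + 1).
Evaluating at (u, v) = (-1, 5/2):
  L = 7*sqrt(222)/111, M = 0, N = sqrt(222)/111.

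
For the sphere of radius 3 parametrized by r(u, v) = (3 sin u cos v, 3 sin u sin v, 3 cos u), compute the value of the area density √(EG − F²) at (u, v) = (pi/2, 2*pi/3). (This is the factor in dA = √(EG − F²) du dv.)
√(EG − F²)|_{(pi/2, 2*pi/3)} = 9

E = 9, F = 0, G = 9*sin(u)^2, so EG − F² = 81*sin(u)^2. Taking the positive square root: √(EG − F²) = 9*Abs(sin(u)). At (u, v) = (pi/2, 2*pi/3): 9.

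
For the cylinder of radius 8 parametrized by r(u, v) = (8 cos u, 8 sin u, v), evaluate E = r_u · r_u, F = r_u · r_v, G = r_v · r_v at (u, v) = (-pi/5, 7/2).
E = 64;  F = 0;  G = 1

Partials: r_u = (-8*sin(u), 8*cos(u), 0), r_v = (0, 0, 1). As functions of (u, v):
  E = r_u · r_u = 64,
  F = r_u · r_v = 0,
  G = r_v · r_v = 1.
Evaluating at (u, v) = (-pi/5, 7/2): E = 64, F = 0, G = 1.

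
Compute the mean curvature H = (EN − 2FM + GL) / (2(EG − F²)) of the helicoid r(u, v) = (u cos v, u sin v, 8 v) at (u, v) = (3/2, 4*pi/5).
H = 0

With E = 1, F = 0, G = u^2 + 64, L = 0, M = -8/sqrt(u^2 + 64), N = 0, assemble
  H = (EN − 2FM + GL) / (2(EG − F²)) = 0.
At (u, v) = (3/2, 4*pi/5): H = 0.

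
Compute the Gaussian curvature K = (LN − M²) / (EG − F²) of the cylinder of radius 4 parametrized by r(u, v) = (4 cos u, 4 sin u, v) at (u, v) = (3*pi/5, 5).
K = 0

Coefficients of the first fundamental form: E = 16, F = 0, G = 1.
Coefficients of the second fundamental form: L = -4, M = 0, N = 0.
Assemble K = (LN − M²)/(EG − F²) = 0. At (u, v) = (3*pi/5, 5): K = 0.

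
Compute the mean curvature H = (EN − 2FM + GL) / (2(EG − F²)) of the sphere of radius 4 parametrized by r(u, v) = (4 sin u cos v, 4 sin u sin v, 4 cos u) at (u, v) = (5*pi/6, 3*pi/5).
H = -1/4

With E = 16, F = 0, G = 16*sin(u)^2, L = -4*sin(u)/Abs(sin(u)), M = 0, N = -4*sin(u)^3/Abs(sin(u)), assemble
  H = (EN − 2FM + GL) / (2(EG − F²)) = -sin(u)/(4*Abs(sin(u))).
At (u, v) = (5*pi/6, 3*pi/5): H = -1/4.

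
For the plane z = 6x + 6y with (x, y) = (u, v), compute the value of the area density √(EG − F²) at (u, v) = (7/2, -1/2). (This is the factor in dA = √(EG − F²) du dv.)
√(EG − F²)|_{(7/2, -1/2)} = sqrt(73)

E = 37, F = 36, G = 37, so EG − F² = 73. Taking the positive square root: √(EG − F²) = sqrt(73). At (u, v) = (7/2, -1/2): sqrt(73).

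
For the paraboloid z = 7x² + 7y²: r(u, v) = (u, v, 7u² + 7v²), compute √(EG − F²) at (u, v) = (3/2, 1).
√(EG − F²)|_{(3/2, 1)} = sqrt(638)

E = 196*u^2 + 1, F = 196*u*v, G = 196*v^2 + 1; EG − F² = 196*u^2 + 196*v^2 + 1; √(EG − F²) = sqrt(196*u^2 + 196*v^2 + 1). At the given point: sqrt(638).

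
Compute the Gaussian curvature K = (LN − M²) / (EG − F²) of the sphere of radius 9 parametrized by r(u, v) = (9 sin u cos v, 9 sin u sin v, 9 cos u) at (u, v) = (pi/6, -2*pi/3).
K = 1/81

Coefficients of the first fundamental form: E = 81, F = 0, G = 81*sin(u)^2.
Coefficients of the second fundamental form: L = -9*sin(u)/Abs(sin(u)), M = 0, N = -9*sin(u)^3/Abs(sin(u)).
Assemble K = (LN − M²)/(EG − F²) = 1/81. At (u, v) = (pi/6, -2*pi/3): K = 1/81.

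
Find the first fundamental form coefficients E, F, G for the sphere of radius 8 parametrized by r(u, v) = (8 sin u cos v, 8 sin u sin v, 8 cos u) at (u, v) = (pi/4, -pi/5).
E = 64;  F = 0;  G = 32

Partials: r_u = (8*cos(u)*cos(v), 8*sin(v)*cos(u), -8*sin(u)), r_v = (-8*sin(u)*sin(v), 8*sin(u)*cos(v), 0). As functions of (u, v):
  E = r_u · r_u = 64,
  F = r_u · r_v = 0,
  G = r_v · r_v = 64*sin(u)^2.
Evaluating at (u, v) = (pi/4, -pi/5): E = 64, F = 0, G = 32.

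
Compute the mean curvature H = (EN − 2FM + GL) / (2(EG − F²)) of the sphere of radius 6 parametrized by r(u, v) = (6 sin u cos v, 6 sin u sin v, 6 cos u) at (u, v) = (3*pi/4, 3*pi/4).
H = -1/6

With E = 36, F = 0, G = 36*sin(u)^2, L = -6*sin(u)/Abs(sin(u)), M = 0, N = -6*sin(u)^3/Abs(sin(u)), assemble
  H = (EN − 2FM + GL) / (2(EG − F²)) = -sin(u)/(6*Abs(sin(u))).
At (u, v) = (3*pi/4, 3*pi/4): H = -1/6.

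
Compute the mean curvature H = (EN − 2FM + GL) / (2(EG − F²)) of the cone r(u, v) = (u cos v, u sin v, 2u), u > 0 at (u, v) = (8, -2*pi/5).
H = sqrt(5)/40

With E = 5, F = 0, G = u^2, L = 0, M = 0, N = 2*sqrt(5)*u^2/(5*Abs(u)), assemble
  H = (EN − 2FM + GL) / (2(EG − F²)) = sqrt(5)/(5*Abs(u)).
At (u, v) = (8, -2*pi/5): H = sqrt(5)/40.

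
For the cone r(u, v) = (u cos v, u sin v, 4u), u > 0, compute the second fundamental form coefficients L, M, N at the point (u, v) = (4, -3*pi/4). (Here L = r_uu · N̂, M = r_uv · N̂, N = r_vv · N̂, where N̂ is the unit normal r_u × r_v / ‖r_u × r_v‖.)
L = 0;  M = 0;  N = 16*sqrt(17)/17

Compute the unit normal N̂(u, v) = (-4*sqrt(17)*u*cos(v)/(17*Abs(u)), -4*sqrt(17)*u*sin(v)/(17*Abs(u)), sqrt(17)*u/(17*Abs(u))), and the second partials r_uu, r_uv, r_vv. Take dot products:
  L(u, v) = r_uu · N̂ = 0,
  M(u, v) = r_uv · N̂ = 0,
  N(u, v) = r_vv · N̂ = 4*sqrt(17)*u^2/(17*Abs(u)).
Evaluating at (u, v) = (4, -3*pi/4):
  L = 0, M = 0, N = 16*sqrt(17)/17.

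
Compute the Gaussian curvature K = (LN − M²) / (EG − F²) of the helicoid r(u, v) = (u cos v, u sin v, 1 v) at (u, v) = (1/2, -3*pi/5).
K = -16/25

Coefficients of the first fundamental form: E = 1, F = 0, G = u^2 + 1.
Coefficients of the second fundamental form: L = 0, M = -1/sqrt(u^2 + 1), N = 0.
Assemble K = (LN − M²)/(EG − F²) = -1/(u^2 + 1)^2. At (u, v) = (1/2, -3*pi/5): K = -16/25.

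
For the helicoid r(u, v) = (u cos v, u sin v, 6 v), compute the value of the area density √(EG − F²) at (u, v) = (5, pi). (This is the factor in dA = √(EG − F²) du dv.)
√(EG − F²)|_{(5, pi)} = sqrt(61)

E = 1, F = 0, G = u^2 + 36, so EG − F² = u^2 + 36. Taking the positive square root: √(EG − F²) = sqrt(u^2 + 36). At (u, v) = (5, pi): sqrt(61).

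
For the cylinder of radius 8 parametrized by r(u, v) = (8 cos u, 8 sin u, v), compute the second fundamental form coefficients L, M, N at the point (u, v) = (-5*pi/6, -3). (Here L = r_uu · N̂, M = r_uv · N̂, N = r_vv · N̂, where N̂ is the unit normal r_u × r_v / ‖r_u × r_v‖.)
L = -8;  M = 0;  N = 0

Compute the unit normal N̂(u, v) = (cos(u), sin(u), 0), and the second partials r_uu, r_uv, r_vv. Take dot products:
  L(u, v) = r_uu · N̂ = -8,
  M(u, v) = r_uv · N̂ = 0,
  N(u, v) = r_vv · N̂ = 0.
Evaluating at (u, v) = (-5*pi/6, -3):
  L = -8, M = 0, N = 0.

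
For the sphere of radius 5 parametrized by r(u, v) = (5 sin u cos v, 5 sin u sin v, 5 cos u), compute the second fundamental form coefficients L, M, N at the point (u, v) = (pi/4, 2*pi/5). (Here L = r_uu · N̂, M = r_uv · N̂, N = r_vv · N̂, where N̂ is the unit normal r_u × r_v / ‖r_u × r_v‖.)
L = -5;  M = 0;  N = -5/2

Compute the unit normal N̂(u, v) = (sin(u)^2*cos(v)/Abs(sin(u)), sin(u)^2*sin(v)/Abs(sin(u)), sin(2*u)/(2*Abs(sin(u)))), and the second partials r_uu, r_uv, r_vv. Take dot products:
  L(u, v) = r_uu · N̂ = -5*sin(u)/Abs(sin(u)),
  M(u, v) = r_uv · N̂ = 0,
  N(u, v) = r_vv · N̂ = -5*sin(u)^3/Abs(sin(u)).
Evaluating at (u, v) = (pi/4, 2*pi/5):
  L = -5, M = 0, N = -5/2.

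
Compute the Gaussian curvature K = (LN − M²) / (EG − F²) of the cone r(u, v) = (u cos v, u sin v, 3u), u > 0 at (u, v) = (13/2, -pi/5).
K = 0

Coefficients of the first fundamental form: E = 10, F = 0, G = u^2.
Coefficients of the second fundamental form: L = 0, M = 0, N = 3*sqrt(10)*u^2/(10*Abs(u)).
Assemble K = (LN − M²)/(EG − F²) = 0. At (u, v) = (13/2, -pi/5): K = 0.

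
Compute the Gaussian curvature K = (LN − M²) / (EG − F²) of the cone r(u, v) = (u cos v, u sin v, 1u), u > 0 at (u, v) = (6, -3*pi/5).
K = 0

Coefficients of the first fundamental form: E = 2, F = 0, G = u^2.
Coefficients of the second fundamental form: L = 0, M = 0, N = sqrt(2)*u^2/(2*Abs(u)).
Assemble K = (LN − M²)/(EG − F²) = 0. At (u, v) = (6, -3*pi/5): K = 0.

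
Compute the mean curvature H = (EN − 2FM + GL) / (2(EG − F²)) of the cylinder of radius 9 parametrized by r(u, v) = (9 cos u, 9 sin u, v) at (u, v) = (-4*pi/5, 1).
H = -1/18

With E = 81, F = 0, G = 1, L = -9, M = 0, N = 0, assemble
  H = (EN − 2FM + GL) / (2(EG − F²)) = -1/18.
At (u, v) = (-4*pi/5, 1): H = -1/18.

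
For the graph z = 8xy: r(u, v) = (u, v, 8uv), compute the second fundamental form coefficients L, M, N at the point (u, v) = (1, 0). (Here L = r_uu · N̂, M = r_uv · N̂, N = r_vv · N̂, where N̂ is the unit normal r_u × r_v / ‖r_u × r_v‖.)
L = 0;  M = 8*sqrt(65)/65;  N = 0

Compute the unit normal N̂(u, v) = (-8*v/sqrt(64*u^2 + 64*v^2 + 1), -8*u/sqrt(64*u^2 + 64*v^2 + 1), 1/sqrt(64*u^2 + 64*v^2 + 1)), and the second partials r_uu, r_uv, r_vv. Take dot products:
  L(u, v) = r_uu · N̂ = 0,
  M(u, v) = r_uv · N̂ = 8/sqrt(64*u^2 + 64*v^2 + 1),
  N(u, v) = r_vv · N̂ = 0.
Evaluating at (u, v) = (1, 0):
  L = 0, M = 8*sqrt(65)/65, N = 0.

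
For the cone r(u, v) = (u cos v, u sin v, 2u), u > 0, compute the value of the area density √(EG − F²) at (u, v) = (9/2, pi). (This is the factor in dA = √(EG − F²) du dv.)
√(EG − F²)|_{(9/2, pi)} = 9*sqrt(5)/2

E = 5, F = 0, G = u^2, so EG − F² = 5*u^2. Taking the positive square root: √(EG − F²) = sqrt(5)*Abs(u). At (u, v) = (9/2, pi): 9*sqrt(5)/2.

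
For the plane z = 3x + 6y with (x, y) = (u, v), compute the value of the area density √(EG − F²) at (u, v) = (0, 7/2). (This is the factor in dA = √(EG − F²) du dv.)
√(EG − F²)|_{(0, 7/2)} = sqrt(46)

E = 10, F = 18, G = 37, so EG − F² = 46. Taking the positive square root: √(EG − F²) = sqrt(46). At (u, v) = (0, 7/2): sqrt(46).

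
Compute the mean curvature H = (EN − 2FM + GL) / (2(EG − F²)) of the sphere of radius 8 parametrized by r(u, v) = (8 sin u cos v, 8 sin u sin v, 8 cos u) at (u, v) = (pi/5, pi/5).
H = -1/8

With E = 64, F = 0, G = 64*sin(u)^2, L = -8*sin(u)/Abs(sin(u)), M = 0, N = -8*sin(u)^3/Abs(sin(u)), assemble
  H = (EN − 2FM + GL) / (2(EG − F²)) = -sin(u)/(8*Abs(sin(u))).
At (u, v) = (pi/5, pi/5): H = -1/8.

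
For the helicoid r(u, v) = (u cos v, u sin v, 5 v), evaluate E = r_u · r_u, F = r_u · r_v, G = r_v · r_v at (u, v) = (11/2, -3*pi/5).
E = 1;  F = 0;  G = 221/4

Partials: r_u = (cos(v), sin(v), 0), r_v = (-u*sin(v), u*cos(v), 5). As functions of (u, v):
  E = r_u · r_u = 1,
  F = r_u · r_v = 0,
  G = r_v · r_v = u^2 + 25.
Evaluating at (u, v) = (11/2, -3*pi/5): E = 1, F = 0, G = 221/4.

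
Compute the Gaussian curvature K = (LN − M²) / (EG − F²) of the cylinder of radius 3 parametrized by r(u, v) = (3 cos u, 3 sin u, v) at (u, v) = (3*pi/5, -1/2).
K = 0

Coefficients of the first fundamental form: E = 9, F = 0, G = 1.
Coefficients of the second fundamental form: L = -3, M = 0, N = 0.
Assemble K = (LN − M²)/(EG − F²) = 0. At (u, v) = (3*pi/5, -1/2): K = 0.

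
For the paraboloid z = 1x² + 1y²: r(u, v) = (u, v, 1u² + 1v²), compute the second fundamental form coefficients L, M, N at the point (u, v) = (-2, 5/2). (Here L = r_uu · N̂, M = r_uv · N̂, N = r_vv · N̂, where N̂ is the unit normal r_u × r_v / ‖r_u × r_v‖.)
L = sqrt(42)/21;  M = 0;  N = sqrt(42)/21

Compute the unit normal N̂(u, v) = (-2*u/sqrt(4*u^2 + 4*v^2 + 1), -2*v/sqrt(4*u^2 + 4*v^2 + 1), 1/sqrt(4*u^2 + 4*v^2 + 1)), and the second partials r_uu, r_uv, r_vv. Take dot products:
  L(u, v) = r_uu · N̂ = 2/sqrt(4*u^2 + 4*v^2 + 1),
  M(u, v) = r_uv · N̂ = 0,
  N(u, v) = r_vv · N̂ = 2/sqrt(4*u^2 + 4*v^2 + 1).
Evaluating at (u, v) = (-2, 5/2):
  L = sqrt(42)/21, M = 0, N = sqrt(42)/21.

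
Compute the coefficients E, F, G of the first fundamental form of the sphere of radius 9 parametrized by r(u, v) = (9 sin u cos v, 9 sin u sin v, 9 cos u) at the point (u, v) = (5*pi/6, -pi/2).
E = 81;  F = 0;  G = 81/4

Partials: r_u = (9*cos(u)*cos(v), 9*sin(v)*cos(u), -9*sin(u)), r_v = (-9*sin(u)*sin(v), 9*sin(u)*cos(v), 0). As functions of (u, v):
  E = r_u · r_u = 81,
  F = r_u · r_v = 0,
  G = r_v · r_v = 81*sin(u)^2.
Evaluating at (u, v) = (5*pi/6, -pi/2): E = 81, F = 0, G = 81/4.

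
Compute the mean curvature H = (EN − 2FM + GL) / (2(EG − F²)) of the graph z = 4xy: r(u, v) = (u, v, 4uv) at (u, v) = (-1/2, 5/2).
H = 16*sqrt(105)/2205

With E = 16*v^2 + 1, F = 16*u*v, G = 16*u^2 + 1, L = 0, M = 4/sqrt(16*u^2 + 16*v^2 + 1), N = 0, assemble
  H = (EN − 2FM + GL) / (2(EG − F²)) = -64*u*v/(16*u^2 + 16*v^2 + 1)^(3/2).
At (u, v) = (-1/2, 5/2): H = 16*sqrt(105)/2205.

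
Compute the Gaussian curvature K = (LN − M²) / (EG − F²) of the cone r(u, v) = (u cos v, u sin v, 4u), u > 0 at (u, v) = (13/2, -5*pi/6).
K = 0

Coefficients of the first fundamental form: E = 17, F = 0, G = u^2.
Coefficients of the second fundamental form: L = 0, M = 0, N = 4*sqrt(17)*u^2/(17*Abs(u)).
Assemble K = (LN − M²)/(EG − F²) = 0. At (u, v) = (13/2, -5*pi/6): K = 0.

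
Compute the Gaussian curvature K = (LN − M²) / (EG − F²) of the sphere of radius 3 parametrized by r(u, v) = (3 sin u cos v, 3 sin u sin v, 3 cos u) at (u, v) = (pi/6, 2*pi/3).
K = 1/9

Coefficients of the first fundamental form: E = 9, F = 0, G = 9*sin(u)^2.
Coefficients of the second fundamental form: L = -3*sin(u)/Abs(sin(u)), M = 0, N = -3*sin(u)^3/Abs(sin(u)).
Assemble K = (LN − M²)/(EG − F²) = 1/9. At (u, v) = (pi/6, 2*pi/3): K = 1/9.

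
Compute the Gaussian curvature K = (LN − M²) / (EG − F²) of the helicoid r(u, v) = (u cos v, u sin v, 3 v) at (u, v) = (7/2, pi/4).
K = -144/7225

Coefficients of the first fundamental form: E = 1, F = 0, G = u^2 + 9.
Coefficients of the second fundamental form: L = 0, M = -3/sqrt(u^2 + 9), N = 0.
Assemble K = (LN − M²)/(EG − F²) = -9/(u^2 + 9)^2. At (u, v) = (7/2, pi/4): K = -144/7225.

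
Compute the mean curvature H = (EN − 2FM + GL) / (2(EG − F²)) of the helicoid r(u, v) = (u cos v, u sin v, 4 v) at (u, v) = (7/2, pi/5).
H = 0

With E = 1, F = 0, G = u^2 + 16, L = 0, M = -4/sqrt(u^2 + 16), N = 0, assemble
  H = (EN − 2FM + GL) / (2(EG − F²)) = 0.
At (u, v) = (7/2, pi/5): H = 0.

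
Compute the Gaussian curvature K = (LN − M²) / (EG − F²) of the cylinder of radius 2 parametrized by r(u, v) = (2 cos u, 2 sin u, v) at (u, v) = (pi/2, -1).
K = 0

Coefficients of the first fundamental form: E = 4, F = 0, G = 1.
Coefficients of the second fundamental form: L = -2, M = 0, N = 0.
Assemble K = (LN − M²)/(EG − F²) = 0. At (u, v) = (pi/2, -1): K = 0.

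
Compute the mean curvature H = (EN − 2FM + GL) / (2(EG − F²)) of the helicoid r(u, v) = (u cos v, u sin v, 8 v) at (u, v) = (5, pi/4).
H = 0

With E = 1, F = 0, G = u^2 + 64, L = 0, M = -8/sqrt(u^2 + 64), N = 0, assemble
  H = (EN − 2FM + GL) / (2(EG − F²)) = 0.
At (u, v) = (5, pi/4): H = 0.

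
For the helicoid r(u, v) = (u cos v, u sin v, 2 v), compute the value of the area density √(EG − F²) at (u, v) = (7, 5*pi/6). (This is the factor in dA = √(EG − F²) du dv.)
√(EG − F²)|_{(7, 5*pi/6)} = sqrt(53)

E = 1, F = 0, G = u^2 + 4, so EG − F² = u^2 + 4. Taking the positive square root: √(EG − F²) = sqrt(u^2 + 4). At (u, v) = (7, 5*pi/6): sqrt(53).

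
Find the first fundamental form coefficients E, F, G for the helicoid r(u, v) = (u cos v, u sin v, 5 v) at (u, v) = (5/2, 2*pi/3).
E = 1;  F = 0;  G = 125/4

Partials: r_u = (cos(v), sin(v), 0), r_v = (-u*sin(v), u*cos(v), 5). As functions of (u, v):
  E = r_u · r_u = 1,
  F = r_u · r_v = 0,
  G = r_v · r_v = u^2 + 25.
Evaluating at (u, v) = (5/2, 2*pi/3): E = 1, F = 0, G = 125/4.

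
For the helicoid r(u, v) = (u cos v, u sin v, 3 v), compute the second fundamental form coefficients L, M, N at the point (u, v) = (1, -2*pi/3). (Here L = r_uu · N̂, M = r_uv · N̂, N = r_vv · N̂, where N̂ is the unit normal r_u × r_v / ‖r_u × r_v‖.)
L = 0;  M = -3*sqrt(10)/10;  N = 0

Compute the unit normal N̂(u, v) = (3*sin(v)/sqrt(u^2 + 9), -3*cos(v)/sqrt(u^2 + 9), u/sqrt(u^2 + 9)), and the second partials r_uu, r_uv, r_vv. Take dot products:
  L(u, v) = r_uu · N̂ = 0,
  M(u, v) = r_uv · N̂ = -3/sqrt(u^2 + 9),
  N(u, v) = r_vv · N̂ = 0.
Evaluating at (u, v) = (1, -2*pi/3):
  L = 0, M = -3*sqrt(10)/10, N = 0.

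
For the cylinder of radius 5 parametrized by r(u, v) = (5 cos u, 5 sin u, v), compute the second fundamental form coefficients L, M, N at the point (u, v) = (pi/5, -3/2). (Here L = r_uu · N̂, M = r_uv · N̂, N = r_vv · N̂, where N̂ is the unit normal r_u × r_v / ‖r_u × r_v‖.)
L = -5;  M = 0;  N = 0

Compute the unit normal N̂(u, v) = (cos(u), sin(u), 0), and the second partials r_uu, r_uv, r_vv. Take dot products:
  L(u, v) = r_uu · N̂ = -5,
  M(u, v) = r_uv · N̂ = 0,
  N(u, v) = r_vv · N̂ = 0.
Evaluating at (u, v) = (pi/5, -3/2):
  L = -5, M = 0, N = 0.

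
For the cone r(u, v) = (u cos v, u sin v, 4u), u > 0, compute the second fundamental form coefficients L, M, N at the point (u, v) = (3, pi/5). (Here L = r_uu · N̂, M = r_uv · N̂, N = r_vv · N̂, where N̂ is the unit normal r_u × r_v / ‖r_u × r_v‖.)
L = 0;  M = 0;  N = 12*sqrt(17)/17

Compute the unit normal N̂(u, v) = (-4*sqrt(17)*u*cos(v)/(17*Abs(u)), -4*sqrt(17)*u*sin(v)/(17*Abs(u)), sqrt(17)*u/(17*Abs(u))), and the second partials r_uu, r_uv, r_vv. Take dot products:
  L(u, v) = r_uu · N̂ = 0,
  M(u, v) = r_uv · N̂ = 0,
  N(u, v) = r_vv · N̂ = 4*sqrt(17)*u^2/(17*Abs(u)).
Evaluating at (u, v) = (3, pi/5):
  L = 0, M = 0, N = 12*sqrt(17)/17.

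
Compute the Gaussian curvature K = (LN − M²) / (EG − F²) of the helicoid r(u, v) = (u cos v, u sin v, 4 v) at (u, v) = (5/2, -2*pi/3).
K = -256/7921

Coefficients of the first fundamental form: E = 1, F = 0, G = u^2 + 16.
Coefficients of the second fundamental form: L = 0, M = -4/sqrt(u^2 + 16), N = 0.
Assemble K = (LN − M²)/(EG − F²) = -16/(u^2 + 16)^2. At (u, v) = (5/2, -2*pi/3): K = -256/7921.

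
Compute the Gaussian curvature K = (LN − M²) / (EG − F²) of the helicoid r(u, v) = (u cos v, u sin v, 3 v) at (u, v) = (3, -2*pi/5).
K = -1/36

Coefficients of the first fundamental form: E = 1, F = 0, G = u^2 + 9.
Coefficients of the second fundamental form: L = 0, M = -3/sqrt(u^2 + 9), N = 0.
Assemble K = (LN − M²)/(EG − F²) = -9/(u^2 + 9)^2. At (u, v) = (3, -2*pi/5): K = -1/36.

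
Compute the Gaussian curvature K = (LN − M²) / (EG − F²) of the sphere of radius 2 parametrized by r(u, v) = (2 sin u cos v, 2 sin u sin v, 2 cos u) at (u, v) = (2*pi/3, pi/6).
K = 1/4

Coefficients of the first fundamental form: E = 4, F = 0, G = 4*sin(u)^2.
Coefficients of the second fundamental form: L = -2*sin(u)/Abs(sin(u)), M = 0, N = -2*sin(u)^3/Abs(sin(u)).
Assemble K = (LN − M²)/(EG − F²) = 1/4. At (u, v) = (2*pi/3, pi/6): K = 1/4.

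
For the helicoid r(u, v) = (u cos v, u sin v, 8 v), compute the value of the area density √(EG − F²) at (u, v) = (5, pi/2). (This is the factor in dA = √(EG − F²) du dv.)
√(EG − F²)|_{(5, pi/2)} = sqrt(89)

E = 1, F = 0, G = u^2 + 64, so EG − F² = u^2 + 64. Taking the positive square root: √(EG − F²) = sqrt(u^2 + 64). At (u, v) = (5, pi/2): sqrt(89).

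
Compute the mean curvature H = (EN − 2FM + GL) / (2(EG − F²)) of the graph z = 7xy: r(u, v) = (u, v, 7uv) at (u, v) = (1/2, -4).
H = 5488*sqrt(3189)/10169721

With E = 49*v^2 + 1, F = 49*u*v, G = 49*u^2 + 1, L = 0, M = 7/sqrt(49*u^2 + 49*v^2 + 1), N = 0, assemble
  H = (EN − 2FM + GL) / (2(EG − F²)) = -343*u*v/(49*u^2 + 49*v^2 + 1)^(3/2).
At (u, v) = (1/2, -4): H = 5488*sqrt(3189)/10169721.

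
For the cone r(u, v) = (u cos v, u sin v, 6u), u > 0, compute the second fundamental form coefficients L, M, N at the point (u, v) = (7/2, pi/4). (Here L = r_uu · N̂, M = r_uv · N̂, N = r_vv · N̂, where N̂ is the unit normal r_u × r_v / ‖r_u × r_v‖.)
L = 0;  M = 0;  N = 21*sqrt(37)/37

Compute the unit normal N̂(u, v) = (-6*sqrt(37)*u*cos(v)/(37*Abs(u)), -6*sqrt(37)*u*sin(v)/(37*Abs(u)), sqrt(37)*u/(37*Abs(u))), and the second partials r_uu, r_uv, r_vv. Take dot products:
  L(u, v) = r_uu · N̂ = 0,
  M(u, v) = r_uv · N̂ = 0,
  N(u, v) = r_vv · N̂ = 6*sqrt(37)*u^2/(37*Abs(u)).
Evaluating at (u, v) = (7/2, pi/4):
  L = 0, M = 0, N = 21*sqrt(37)/37.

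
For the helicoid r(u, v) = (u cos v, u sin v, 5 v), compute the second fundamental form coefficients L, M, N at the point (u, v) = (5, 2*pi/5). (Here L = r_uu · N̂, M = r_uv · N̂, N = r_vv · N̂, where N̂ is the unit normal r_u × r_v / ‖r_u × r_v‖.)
L = 0;  M = -sqrt(2)/2;  N = 0

Compute the unit normal N̂(u, v) = (5*sin(v)/sqrt(u^2 + 25), -5*cos(v)/sqrt(u^2 + 25), u/sqrt(u^2 + 25)), and the second partials r_uu, r_uv, r_vv. Take dot products:
  L(u, v) = r_uu · N̂ = 0,
  M(u, v) = r_uv · N̂ = -5/sqrt(u^2 + 25),
  N(u, v) = r_vv · N̂ = 0.
Evaluating at (u, v) = (5, 2*pi/5):
  L = 0, M = -sqrt(2)/2, N = 0.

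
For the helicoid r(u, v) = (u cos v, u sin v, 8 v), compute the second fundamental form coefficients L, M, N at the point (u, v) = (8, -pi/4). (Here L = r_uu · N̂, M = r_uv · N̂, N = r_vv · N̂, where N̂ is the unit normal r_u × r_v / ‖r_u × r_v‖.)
L = 0;  M = -sqrt(2)/2;  N = 0

Compute the unit normal N̂(u, v) = (8*sin(v)/sqrt(u^2 + 64), -8*cos(v)/sqrt(u^2 + 64), u/sqrt(u^2 + 64)), and the second partials r_uu, r_uv, r_vv. Take dot products:
  L(u, v) = r_uu · N̂ = 0,
  M(u, v) = r_uv · N̂ = -8/sqrt(u^2 + 64),
  N(u, v) = r_vv · N̂ = 0.
Evaluating at (u, v) = (8, -pi/4):
  L = 0, M = -sqrt(2)/2, N = 0.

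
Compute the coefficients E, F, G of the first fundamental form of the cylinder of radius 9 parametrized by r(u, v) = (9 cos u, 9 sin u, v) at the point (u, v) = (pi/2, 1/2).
E = 81;  F = 0;  G = 1

Partials: r_u = (-9*sin(u), 9*cos(u), 0), r_v = (0, 0, 1). As functions of (u, v):
  E = r_u · r_u = 81,
  F = r_u · r_v = 0,
  G = r_v · r_v = 1.
Evaluating at (u, v) = (pi/2, 1/2): E = 81, F = 0, G = 1.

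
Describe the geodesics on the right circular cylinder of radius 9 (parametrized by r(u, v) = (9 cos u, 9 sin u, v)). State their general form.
The cylinder is flat (K = 0) and locally isometric to the plane via the development (u, v) ↦ (9 u, v). Geodesics are the pre-images of straight lines: circles (v constant), vertical lines (u constant), and helices (v = c · u + d) for constants c, d.

A right cylinder has E = 9², F = 0, G = 1, so EG − F² = 9², and L = −9, M = N = 0, giving K = (LN − M²)/(EG − F²) = 0 everywhere. A flat surface is locally isometric to the Euclidean plane via the map (u, v) ↦ (9 u, v). Straight lines in the (x̃, ỹ) plane pull back to: (a) horizontal circles (v = const), (b) vertical generators (u = const), and (c) helices (9 u tan θ = v, i.e. v = c · u + d).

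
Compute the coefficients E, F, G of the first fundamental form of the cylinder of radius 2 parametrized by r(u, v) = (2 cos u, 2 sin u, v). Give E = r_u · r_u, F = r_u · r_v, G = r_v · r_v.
E = 4;  F = 0;  G = 1

Compute partials: r_u = (-2*sin(u), 2*cos(u), 0), r_v = (0, 0, 1). Then
  E = r_u · r_u = 4,
  F = r_u · r_v = 0,
  G = r_v · r_v = 1.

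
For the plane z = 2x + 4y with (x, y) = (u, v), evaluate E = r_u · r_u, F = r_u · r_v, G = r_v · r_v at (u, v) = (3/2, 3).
E = 5;  F = 8;  G = 17

Partials: r_u = (1, 0, 2), r_v = (0, 1, 4). As functions of (u, v):
  E = r_u · r_u = 5,
  F = r_u · r_v = 8,
  G = r_v · r_v = 17.
Evaluating at (u, v) = (3/2, 3): E = 5, F = 8, G = 17.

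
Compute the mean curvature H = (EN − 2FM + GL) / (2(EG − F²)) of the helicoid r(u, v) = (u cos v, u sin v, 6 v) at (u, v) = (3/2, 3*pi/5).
H = 0

With E = 1, F = 0, G = u^2 + 36, L = 0, M = -6/sqrt(u^2 + 36), N = 0, assemble
  H = (EN − 2FM + GL) / (2(EG − F²)) = 0.
At (u, v) = (3/2, 3*pi/5): H = 0.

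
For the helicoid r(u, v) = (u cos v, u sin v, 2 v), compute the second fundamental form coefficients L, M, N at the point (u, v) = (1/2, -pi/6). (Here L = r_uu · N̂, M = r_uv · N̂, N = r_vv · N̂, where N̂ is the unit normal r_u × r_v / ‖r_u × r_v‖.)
L = 0;  M = -4*sqrt(17)/17;  N = 0

Compute the unit normal N̂(u, v) = (2*sin(v)/sqrt(u^2 + 4), -2*cos(v)/sqrt(u^2 + 4), u/sqrt(u^2 + 4)), and the second partials r_uu, r_uv, r_vv. Take dot products:
  L(u, v) = r_uu · N̂ = 0,
  M(u, v) = r_uv · N̂ = -2/sqrt(u^2 + 4),
  N(u, v) = r_vv · N̂ = 0.
Evaluating at (u, v) = (1/2, -pi/6):
  L = 0, M = -4*sqrt(17)/17, N = 0.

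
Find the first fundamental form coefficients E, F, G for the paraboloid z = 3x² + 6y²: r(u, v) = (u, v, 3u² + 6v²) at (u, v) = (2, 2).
E = 145;  F = 288;  G = 577

Partials: r_u = (1, 0, 6*u), r_v = (0, 1, 12*v). As functions of (u, v):
  E = r_u · r_u = 36*u^2 + 1,
  F = r_u · r_v = 72*u*v,
  G = r_v · r_v = 144*v^2 + 1.
Evaluating at (u, v) = (2, 2): E = 145, F = 288, G = 577.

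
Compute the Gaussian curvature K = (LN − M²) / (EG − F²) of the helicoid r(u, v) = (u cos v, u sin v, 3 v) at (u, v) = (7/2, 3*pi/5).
K = -144/7225

Coefficients of the first fundamental form: E = 1, F = 0, G = u^2 + 9.
Coefficients of the second fundamental form: L = 0, M = -3/sqrt(u^2 + 9), N = 0.
Assemble K = (LN − M²)/(EG − F²) = -9/(u^2 + 9)^2. At (u, v) = (7/2, 3*pi/5): K = -144/7225.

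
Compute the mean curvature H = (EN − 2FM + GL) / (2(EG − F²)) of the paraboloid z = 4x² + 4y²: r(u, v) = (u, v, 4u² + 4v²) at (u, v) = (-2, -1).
H = 1288*sqrt(321)/103041

With E = 64*u^2 + 1, F = 64*u*v, G = 64*v^2 + 1, L = 8/sqrt(64*u^2 + 64*v^2 + 1), M = 0, N = 8/sqrt(64*u^2 + 64*v^2 + 1), assemble
  H = (EN − 2FM + GL) / (2(EG − F²)) = 8*(32*u^2 + 32*v^2 + 1)/(64*u^2 + 64*v^2 + 1)^(3/2).
At (u, v) = (-2, -1): H = 1288*sqrt(321)/103041.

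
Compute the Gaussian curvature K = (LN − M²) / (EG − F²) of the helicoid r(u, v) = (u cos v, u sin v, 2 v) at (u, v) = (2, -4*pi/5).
K = -1/16

Coefficients of the first fundamental form: E = 1, F = 0, G = u^2 + 4.
Coefficients of the second fundamental form: L = 0, M = -2/sqrt(u^2 + 4), N = 0.
Assemble K = (LN − M²)/(EG − F²) = -4/(u^2 + 4)^2. At (u, v) = (2, -4*pi/5): K = -1/16.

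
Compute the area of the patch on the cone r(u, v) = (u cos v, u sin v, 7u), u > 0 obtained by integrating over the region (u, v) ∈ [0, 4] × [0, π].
Area = 40*sqrt(2)*pi

Area = ∫∫ √(EG − F²) du dv with √(EG − F²) = 5*sqrt(2)*Abs(u). Integrating over [0, 4] × [0, π] gives 40*sqrt(2)*pi.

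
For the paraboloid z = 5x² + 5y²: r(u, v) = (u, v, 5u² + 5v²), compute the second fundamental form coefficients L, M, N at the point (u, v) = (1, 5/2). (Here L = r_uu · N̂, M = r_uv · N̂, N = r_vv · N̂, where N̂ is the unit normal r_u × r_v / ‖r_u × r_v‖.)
L = 5*sqrt(6)/33;  M = 0;  N = 5*sqrt(6)/33

Compute the unit normal N̂(u, v) = (-10*u/sqrt(100*u^2 + 100*v^2 + 1), -10*v/sqrt(100*u^2 + 100*v^2 + 1), 1/sqrt(100*u^2 + 100*v^2 + 1)), and the second partials r_uu, r_uv, r_vv. Take dot products:
  L(u, v) = r_uu · N̂ = 10/sqrt(100*u^2 + 100*v^2 + 1),
  M(u, v) = r_uv · N̂ = 0,
  N(u, v) = r_vv · N̂ = 10/sqrt(100*u^2 + 100*v^2 + 1).
Evaluating at (u, v) = (1, 5/2):
  L = 5*sqrt(6)/33, M = 0, N = 5*sqrt(6)/33.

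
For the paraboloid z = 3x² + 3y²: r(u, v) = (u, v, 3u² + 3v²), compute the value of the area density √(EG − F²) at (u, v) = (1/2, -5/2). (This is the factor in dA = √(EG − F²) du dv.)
√(EG − F²)|_{(1/2, -5/2)} = sqrt(235)

E = 36*u^2 + 1, F = 36*u*v, G = 36*v^2 + 1, so EG − F² = 36*u^2 + 36*v^2 + 1. Taking the positive square root: √(EG − F²) = sqrt(36*u^2 + 36*v^2 + 1). At (u, v) = (1/2, -5/2): sqrt(235).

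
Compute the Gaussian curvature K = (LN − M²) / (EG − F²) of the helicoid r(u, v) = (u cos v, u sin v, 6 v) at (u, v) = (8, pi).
K = -9/2500

Coefficients of the first fundamental form: E = 1, F = 0, G = u^2 + 36.
Coefficients of the second fundamental form: L = 0, M = -6/sqrt(u^2 + 36), N = 0.
Assemble K = (LN − M²)/(EG − F²) = -36/(u^2 + 36)^2. At (u, v) = (8, pi): K = -9/2500.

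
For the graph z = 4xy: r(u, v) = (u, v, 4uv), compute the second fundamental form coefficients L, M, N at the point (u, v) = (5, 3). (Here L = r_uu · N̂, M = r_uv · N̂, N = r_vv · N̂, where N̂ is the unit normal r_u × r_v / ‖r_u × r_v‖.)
L = 0;  M = 4*sqrt(545)/545;  N = 0

Compute the unit normal N̂(u, v) = (-4*v/sqrt(16*u^2 + 16*v^2 + 1), -4*u/sqrt(16*u^2 + 16*v^2 + 1), 1/sqrt(16*u^2 + 16*v^2 + 1)), and the second partials r_uu, r_uv, r_vv. Take dot products:
  L(u, v) = r_uu · N̂ = 0,
  M(u, v) = r_uv · N̂ = 4/sqrt(16*u^2 + 16*v^2 + 1),
  N(u, v) = r_vv · N̂ = 0.
Evaluating at (u, v) = (5, 3):
  L = 0, M = 4*sqrt(545)/545, N = 0.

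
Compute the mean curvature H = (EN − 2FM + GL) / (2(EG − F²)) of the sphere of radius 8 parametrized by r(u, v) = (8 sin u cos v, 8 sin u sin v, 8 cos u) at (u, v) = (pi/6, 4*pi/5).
H = -1/8

With E = 64, F = 0, G = 64*sin(u)^2, L = -8*sin(u)/Abs(sin(u)), M = 0, N = -8*sin(u)^3/Abs(sin(u)), assemble
  H = (EN − 2FM + GL) / (2(EG − F²)) = -sin(u)/(8*Abs(sin(u))).
At (u, v) = (pi/6, 4*pi/5): H = -1/8.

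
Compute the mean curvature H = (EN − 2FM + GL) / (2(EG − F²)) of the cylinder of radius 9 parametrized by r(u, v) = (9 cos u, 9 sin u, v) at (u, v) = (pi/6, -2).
H = -1/18

With E = 81, F = 0, G = 1, L = -9, M = 0, N = 0, assemble
  H = (EN − 2FM + GL) / (2(EG − F²)) = -1/18.
At (u, v) = (pi/6, -2): H = -1/18.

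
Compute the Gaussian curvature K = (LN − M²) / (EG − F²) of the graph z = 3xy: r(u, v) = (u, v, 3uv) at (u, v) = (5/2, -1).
K = -144/70225

Coefficients of the first fundamental form: E = 9*v^2 + 1, F = 9*u*v, G = 9*u^2 + 1.
Coefficients of the second fundamental form: L = 0, M = 3/sqrt(9*u^2 + 9*v^2 + 1), N = 0.
Assemble K = (LN − M²)/(EG − F²) = -9/(81*u^4 + 162*u^2*v^2 + 18*u^2 + 81*v^4 + 18*v^2 + 1). At (u, v) = (5/2, -1): K = -144/70225.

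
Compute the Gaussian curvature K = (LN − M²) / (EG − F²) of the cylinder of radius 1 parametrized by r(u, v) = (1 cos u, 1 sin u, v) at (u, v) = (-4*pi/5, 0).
K = 0

Coefficients of the first fundamental form: E = 1, F = 0, G = 1.
Coefficients of the second fundamental form: L = -1, M = 0, N = 0.
Assemble K = (LN − M²)/(EG − F²) = 0. At (u, v) = (-4*pi/5, 0): K = 0.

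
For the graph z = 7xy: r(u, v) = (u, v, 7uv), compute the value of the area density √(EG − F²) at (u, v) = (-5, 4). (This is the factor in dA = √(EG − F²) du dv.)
√(EG − F²)|_{(-5, 4)} = sqrt(2010)

E = 49*v^2 + 1, F = 49*u*v, G = 49*u^2 + 1, so EG − F² = 49*u^2 + 49*v^2 + 1. Taking the positive square root: √(EG − F²) = sqrt(49*u^2 + 49*v^2 + 1). At (u, v) = (-5, 4): sqrt(2010).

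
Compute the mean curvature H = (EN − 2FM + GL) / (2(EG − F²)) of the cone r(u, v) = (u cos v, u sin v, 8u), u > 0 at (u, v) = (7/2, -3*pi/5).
H = 8*sqrt(65)/455

With E = 65, F = 0, G = u^2, L = 0, M = 0, N = 8*sqrt(65)*u^2/(65*Abs(u)), assemble
  H = (EN − 2FM + GL) / (2(EG − F²)) = 4*sqrt(65)/(65*Abs(u)).
At (u, v) = (7/2, -3*pi/5): H = 8*sqrt(65)/455.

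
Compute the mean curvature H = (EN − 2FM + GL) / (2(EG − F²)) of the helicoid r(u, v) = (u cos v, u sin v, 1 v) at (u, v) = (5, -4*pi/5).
H = 0

With E = 1, F = 0, G = u^2 + 1, L = 0, M = -1/sqrt(u^2 + 1), N = 0, assemble
  H = (EN − 2FM + GL) / (2(EG − F²)) = 0.
At (u, v) = (5, -4*pi/5): H = 0.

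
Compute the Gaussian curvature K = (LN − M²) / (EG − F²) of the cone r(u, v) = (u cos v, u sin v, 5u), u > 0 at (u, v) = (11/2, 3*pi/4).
K = 0

Coefficients of the first fundamental form: E = 26, F = 0, G = u^2.
Coefficients of the second fundamental form: L = 0, M = 0, N = 5*sqrt(26)*u^2/(26*Abs(u)).
Assemble K = (LN − M²)/(EG − F²) = 0. At (u, v) = (11/2, 3*pi/4): K = 0.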